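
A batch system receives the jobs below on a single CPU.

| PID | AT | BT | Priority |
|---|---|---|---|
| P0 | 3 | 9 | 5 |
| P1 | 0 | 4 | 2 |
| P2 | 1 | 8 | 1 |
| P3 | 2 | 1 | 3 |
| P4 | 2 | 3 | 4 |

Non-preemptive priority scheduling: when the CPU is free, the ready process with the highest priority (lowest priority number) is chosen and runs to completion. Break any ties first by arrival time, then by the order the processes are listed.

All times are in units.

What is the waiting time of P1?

0

Gantt: | P1 0-4 | P2 4-12 | P3 12-13 | P4 13-16 | P0 16-25 |
Completion: P0=25  P1=4  P2=12  P3=13  P4=16
Waiting(P1) = turnaround − burst = 4 − 4 = 0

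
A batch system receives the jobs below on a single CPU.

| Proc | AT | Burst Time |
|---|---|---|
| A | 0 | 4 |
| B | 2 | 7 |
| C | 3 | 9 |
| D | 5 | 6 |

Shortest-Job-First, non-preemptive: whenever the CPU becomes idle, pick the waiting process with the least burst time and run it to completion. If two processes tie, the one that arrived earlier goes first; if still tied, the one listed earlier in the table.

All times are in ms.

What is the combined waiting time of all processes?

Timeline: | A 0-4 | B 4-11 | D 11-17 | C 17-26 |
Completion: A=4  B=11  C=26  D=17
Waiting = turnaround − burst: A=0, B=2, C=14, D=6
Total waiting = 0 + 2 + 14 + 6 = 22

22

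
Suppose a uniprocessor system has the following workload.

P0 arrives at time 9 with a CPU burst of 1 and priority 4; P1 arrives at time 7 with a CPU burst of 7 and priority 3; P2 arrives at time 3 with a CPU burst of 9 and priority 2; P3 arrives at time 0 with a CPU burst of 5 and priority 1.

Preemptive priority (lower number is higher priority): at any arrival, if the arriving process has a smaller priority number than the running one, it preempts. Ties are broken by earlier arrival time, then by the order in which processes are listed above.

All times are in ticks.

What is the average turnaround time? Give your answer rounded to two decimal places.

10.75

Gantt: | P3 0-5 | P2 5-14 | P1 14-21 | P0 21-22 |
Completion: P0=22  P1=21  P2=14  P3=5
Turnaround (C−A): P0=13  P1=14  P2=11  P3=5
Turnaround times: P0=13, P1=14, P2=11, P3=5
Average turnaround = (13+14+11+5) / 4 = 43/4 = 10.75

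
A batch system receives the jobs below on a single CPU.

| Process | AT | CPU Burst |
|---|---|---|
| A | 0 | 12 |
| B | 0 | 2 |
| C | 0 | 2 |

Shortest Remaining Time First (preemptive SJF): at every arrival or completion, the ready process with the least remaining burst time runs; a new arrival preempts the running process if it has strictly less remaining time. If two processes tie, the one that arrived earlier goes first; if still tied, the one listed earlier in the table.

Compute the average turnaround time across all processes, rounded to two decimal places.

7.33

Schedule: | B 0-2 | C 2-4 | A 4-16 |
Completion: A=16  B=2  C=4
Turnaround (C−A): A=16  B=2  C=4
Turnaround times: A=16, B=2, C=4
Average turnaround = (16+2+4) / 3 = 22/3 = 7.33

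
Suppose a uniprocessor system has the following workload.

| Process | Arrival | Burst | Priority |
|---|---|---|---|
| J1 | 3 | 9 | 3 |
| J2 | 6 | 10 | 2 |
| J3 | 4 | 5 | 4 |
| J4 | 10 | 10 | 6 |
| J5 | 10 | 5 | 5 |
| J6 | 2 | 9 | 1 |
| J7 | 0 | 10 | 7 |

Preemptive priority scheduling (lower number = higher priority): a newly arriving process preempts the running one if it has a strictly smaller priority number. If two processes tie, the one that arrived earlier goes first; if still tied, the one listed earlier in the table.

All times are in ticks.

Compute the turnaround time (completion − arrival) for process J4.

Timeline: | J7 0-2 | J6 2-11 | J2 11-21 | J1 21-30 | J3 30-35 | J5 35-40 | J4 40-50 | J7 50-58 |
Completion: J1=30  J2=21  J3=35  J4=50  J5=40  J6=11  J7=58
Turnaround (C−A): J1=27  J2=15  J3=31  J4=40  J5=30  J6=9  J7=58
Turnaround(J4) = completion − arrival = 50 − 10 = 40

40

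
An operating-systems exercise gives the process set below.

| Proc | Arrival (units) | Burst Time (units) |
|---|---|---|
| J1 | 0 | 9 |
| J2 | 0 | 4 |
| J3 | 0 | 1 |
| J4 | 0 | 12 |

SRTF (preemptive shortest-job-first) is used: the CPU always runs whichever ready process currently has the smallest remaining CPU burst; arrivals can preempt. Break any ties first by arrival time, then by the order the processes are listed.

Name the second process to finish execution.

Timeline: | J3 0-1 | J2 1-5 | J1 5-14 | J4 14-26 |
Completion: J1=14  J2=5  J3=1  J4=26
Finish order: J3 → J2 → J1 → J4

J2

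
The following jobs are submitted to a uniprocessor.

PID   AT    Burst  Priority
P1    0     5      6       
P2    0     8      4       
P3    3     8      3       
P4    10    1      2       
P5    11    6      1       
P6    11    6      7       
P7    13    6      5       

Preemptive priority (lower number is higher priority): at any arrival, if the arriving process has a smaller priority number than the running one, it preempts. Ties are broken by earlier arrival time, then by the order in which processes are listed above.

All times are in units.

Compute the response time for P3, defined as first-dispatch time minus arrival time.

0

Gantt: | P2 0-3 | P3 3-10 | P4 10-11 | P5 11-17 | P3 17-18 | P2 18-23 | P7 23-29 | P1 29-34 | P6 34-40 |
Completion: P1=34  P2=23  P3=18  P4=11  P5=17  P6=40  P7=29
Turnaround (C−A): P1=34  P2=23  P3=15  P4=1  P5=6  P6=29  P7=16
Response(P3) = first start − arrival = 3 − 3 = 0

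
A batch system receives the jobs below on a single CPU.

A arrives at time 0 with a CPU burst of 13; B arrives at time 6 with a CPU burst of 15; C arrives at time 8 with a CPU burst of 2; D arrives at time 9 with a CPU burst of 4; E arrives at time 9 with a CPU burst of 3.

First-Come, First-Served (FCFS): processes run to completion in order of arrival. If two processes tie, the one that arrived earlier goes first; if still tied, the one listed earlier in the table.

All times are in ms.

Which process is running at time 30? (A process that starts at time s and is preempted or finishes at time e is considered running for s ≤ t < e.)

D

Schedule: | A 0-13 | B 13-28 | C 28-30 | D 30-34 | E 34-37 |
Completion: A=13  B=28  C=30  D=34  E=37
Turnaround (C−A): A=13  B=22  C=22  D=25  E=28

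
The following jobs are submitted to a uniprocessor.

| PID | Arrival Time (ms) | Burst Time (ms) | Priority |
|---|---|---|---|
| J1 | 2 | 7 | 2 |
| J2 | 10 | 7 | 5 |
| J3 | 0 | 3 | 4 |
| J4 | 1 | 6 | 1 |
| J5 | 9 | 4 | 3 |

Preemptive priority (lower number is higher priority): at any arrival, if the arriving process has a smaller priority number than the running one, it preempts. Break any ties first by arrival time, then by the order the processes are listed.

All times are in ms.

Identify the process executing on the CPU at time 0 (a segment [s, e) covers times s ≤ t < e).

J3

Gantt: | J3 0-1 | J4 1-7 | J1 7-14 | J5 14-18 | J3 18-20 | J2 20-27 |
Completion: J1=14  J2=27  J3=20  J4=7  J5=18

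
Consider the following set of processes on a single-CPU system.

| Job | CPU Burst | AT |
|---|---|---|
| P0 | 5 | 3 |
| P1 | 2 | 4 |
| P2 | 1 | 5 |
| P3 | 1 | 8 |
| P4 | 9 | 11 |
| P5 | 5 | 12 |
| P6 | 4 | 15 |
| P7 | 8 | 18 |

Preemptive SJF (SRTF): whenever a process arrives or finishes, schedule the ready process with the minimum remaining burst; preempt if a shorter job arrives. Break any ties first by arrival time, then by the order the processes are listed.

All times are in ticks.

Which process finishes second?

Timeline: | idle 0-3 | P0 3-4 | P1 4-6 | P2 6-7 | P0 7-8 | P3 8-9 | P0 9-12 | P5 12-17 | P6 17-21 | P7 21-29 | P4 29-38 |
Completion: P0=12  P1=6  P2=7  P3=9  P4=38  P5=17  P6=21  P7=29
Finish order: P1 → P2 → P3 → P0 → P5 → P6 → P7 → P4

P2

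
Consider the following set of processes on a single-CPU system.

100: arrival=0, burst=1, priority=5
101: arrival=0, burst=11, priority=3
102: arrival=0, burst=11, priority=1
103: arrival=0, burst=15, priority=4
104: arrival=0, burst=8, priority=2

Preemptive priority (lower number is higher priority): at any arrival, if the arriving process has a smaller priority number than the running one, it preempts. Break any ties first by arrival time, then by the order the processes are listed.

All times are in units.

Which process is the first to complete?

102

Timeline: | 102 0-11 | 104 11-19 | 101 19-30 | 103 30-45 | 100 45-46 |
Completion: 100=46  101=30  102=11  103=45  104=19
Turnaround (C−A): 100=46  101=30  102=11  103=45  104=19
Finish order: 102 → 104 → 101 → 103 → 100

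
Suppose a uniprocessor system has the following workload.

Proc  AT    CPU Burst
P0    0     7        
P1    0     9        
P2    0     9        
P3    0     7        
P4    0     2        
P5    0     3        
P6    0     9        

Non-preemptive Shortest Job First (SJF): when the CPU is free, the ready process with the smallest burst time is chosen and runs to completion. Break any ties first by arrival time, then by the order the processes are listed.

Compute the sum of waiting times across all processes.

Schedule: | P4 0-2 | P5 2-5 | P0 5-12 | P3 12-19 | P1 19-28 | P2 28-37 | P6 37-46 |
Completion: P0=12  P1=28  P2=37  P3=19  P4=2  P5=5  P6=46
Waiting = turnaround − burst: P0=5, P1=19, P2=28, P3=12, P4=0, P5=2, P6=37
Total waiting = 5 + 19 + 28 + 12 + 0 + 2 + 37 = 103

103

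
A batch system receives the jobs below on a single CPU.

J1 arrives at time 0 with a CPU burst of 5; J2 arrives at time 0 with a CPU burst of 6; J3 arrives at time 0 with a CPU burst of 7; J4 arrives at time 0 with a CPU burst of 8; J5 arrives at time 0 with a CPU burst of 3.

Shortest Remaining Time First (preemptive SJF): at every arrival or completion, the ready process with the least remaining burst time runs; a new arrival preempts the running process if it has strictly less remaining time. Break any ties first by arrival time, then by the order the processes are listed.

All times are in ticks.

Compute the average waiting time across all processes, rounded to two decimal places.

9.20

Schedule: | J5 0-3 | J1 3-8 | J2 8-14 | J3 14-21 | J4 21-29 |
Completion: J1=8  J2=14  J3=21  J4=29  J5=3
Turnaround (C−A): J1=8  J2=14  J3=21  J4=29  J5=3
Waiting times: J1=3, J2=8, J3=14, J4=21, J5=0
Average waiting = (3+8+14+21+0) / 5 = 46/5 = 9.20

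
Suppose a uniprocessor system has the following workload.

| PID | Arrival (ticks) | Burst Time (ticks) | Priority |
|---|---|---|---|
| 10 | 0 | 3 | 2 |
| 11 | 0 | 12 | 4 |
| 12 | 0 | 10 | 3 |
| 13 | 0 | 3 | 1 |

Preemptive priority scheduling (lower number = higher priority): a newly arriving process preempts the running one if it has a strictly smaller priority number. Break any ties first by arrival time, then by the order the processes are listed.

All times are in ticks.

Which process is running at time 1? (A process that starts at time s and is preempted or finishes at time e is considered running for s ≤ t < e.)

Schedule: | 13 0-3 | 10 3-6 | 12 6-16 | 11 16-28 |
Completion: 10=6  11=28  12=16  13=3
Turnaround (C−A): 10=6  11=28  12=16  13=3

13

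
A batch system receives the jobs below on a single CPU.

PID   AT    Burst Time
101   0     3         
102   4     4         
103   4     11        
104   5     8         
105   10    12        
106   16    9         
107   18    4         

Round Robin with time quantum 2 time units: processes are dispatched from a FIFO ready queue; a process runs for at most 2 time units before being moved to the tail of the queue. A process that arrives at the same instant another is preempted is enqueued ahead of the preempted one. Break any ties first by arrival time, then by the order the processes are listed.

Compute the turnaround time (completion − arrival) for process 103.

41

Timeline: | 101 0-3 | idle 3-4 | 102 4-6 | 103 6-8 | 104 8-10 | 102 10-12 | 103 12-14 | 105 14-16 | 104 16-18 | 103 18-20 | 106 20-22 | 105 22-24 | 107 24-26 | 104 26-28 | 103 28-30 | 106 30-32 | 105 32-34 | 107 34-36 | 104 36-38 | 103 38-40 | 106 40-42 | 105 42-44 | 103 44-45 | 106 45-47 | 105 47-49 | 106 49-50 | 105 50-52 |
Completion: 101=3  102=12  103=45  104=38  105=52  106=50  107=36
Turnaround (C−A): 101=3  102=8  103=41  104=33  105=42  106=34  107=18
Turnaround(103) = completion − arrival = 45 − 4 = 41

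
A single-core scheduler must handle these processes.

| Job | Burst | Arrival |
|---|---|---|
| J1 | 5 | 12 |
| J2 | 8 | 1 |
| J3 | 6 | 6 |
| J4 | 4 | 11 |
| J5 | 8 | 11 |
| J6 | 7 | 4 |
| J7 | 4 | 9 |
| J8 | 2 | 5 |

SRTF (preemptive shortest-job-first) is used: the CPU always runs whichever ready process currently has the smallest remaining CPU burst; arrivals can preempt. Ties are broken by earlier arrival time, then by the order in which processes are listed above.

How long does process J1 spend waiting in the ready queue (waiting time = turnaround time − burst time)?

Timeline: | idle 0-1 | J2 1-5 | J8 5-7 | J2 7-11 | J7 11-15 | J4 15-19 | J1 19-24 | J3 24-30 | J6 30-37 | J5 37-45 |
Completion: J1=24  J2=11  J3=30  J4=19  J5=45  J6=37  J7=15  J8=7
Turnaround (C−A): J1=12  J2=10  J3=24  J4=8  J5=34  J6=33  J7=6  J8=2
Waiting(J1) = turnaround − burst = 12 − 5 = 7

7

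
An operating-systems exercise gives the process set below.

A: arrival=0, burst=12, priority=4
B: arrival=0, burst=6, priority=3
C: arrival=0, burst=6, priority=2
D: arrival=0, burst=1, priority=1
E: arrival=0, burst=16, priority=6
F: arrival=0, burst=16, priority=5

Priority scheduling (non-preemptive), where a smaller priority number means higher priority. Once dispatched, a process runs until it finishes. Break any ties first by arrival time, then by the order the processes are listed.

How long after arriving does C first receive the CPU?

Gantt: | D 0-1 | C 1-7 | B 7-13 | A 13-25 | F 25-41 | E 41-57 |
Completion: A=25  B=13  C=7  D=1  E=57  F=41
Turnaround (C−A): A=25  B=13  C=7  D=1  E=57  F=41
Response(C) = first start − arrival = 1 − 0 = 1

1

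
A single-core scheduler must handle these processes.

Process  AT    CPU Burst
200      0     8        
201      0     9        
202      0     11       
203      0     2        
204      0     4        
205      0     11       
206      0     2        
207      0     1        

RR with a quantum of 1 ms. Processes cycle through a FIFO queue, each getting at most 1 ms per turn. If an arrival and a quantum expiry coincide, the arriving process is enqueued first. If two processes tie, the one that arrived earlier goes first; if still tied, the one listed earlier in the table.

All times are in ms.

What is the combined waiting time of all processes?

186

Schedule: | 200 0-1 | 201 1-2 | 202 2-3 | 203 3-4 | 204 4-5 | 205 5-6 | 206 6-7 | 207 7-8 | 200 8-9 | 201 9-10 | 202 10-11 | 203 11-12 | 204 12-13 | 205 13-14 | 206 14-15 | 200 15-16 | 201 16-17 | 202 17-18 | 204 18-19 | 205 19-20 | 200 20-21 | 201 21-22 | 202 22-23 | 204 23-24 | 205 24-25 | 200 25-26 | 201 26-27 | 202 27-28 | 205 28-29 | 200 29-30 | 201 30-31 | 202 31-32 | 205 32-33 | 200 33-34 | 201 34-35 | 202 35-36 | 205 36-37 | 200 37-38 | 201 38-39 | 202 39-40 | 205 40-41 | 201 41-42 | 202 42-43 | 205 43-44 | 202 44-45 | 205 45-46 | 202 46-47 | 205 47-48 |
Completion: 200=38  201=42  202=47  203=12  204=24  205=48  206=15  207=8
Waiting = turnaround − burst: 200=30, 201=33, 202=36, 203=10, 204=20, 205=37, 206=13, 207=7
Total waiting = 30 + 33 + 36 + 10 + 20 + 37 + 13 + 7 = 186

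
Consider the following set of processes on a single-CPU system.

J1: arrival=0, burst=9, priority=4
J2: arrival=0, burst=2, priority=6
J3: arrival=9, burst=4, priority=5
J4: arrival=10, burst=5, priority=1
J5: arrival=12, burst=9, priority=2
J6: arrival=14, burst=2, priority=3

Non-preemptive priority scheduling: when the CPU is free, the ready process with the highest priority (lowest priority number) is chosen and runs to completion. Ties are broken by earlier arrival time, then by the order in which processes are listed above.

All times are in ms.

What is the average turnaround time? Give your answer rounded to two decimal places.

13.67

Gantt: | J1 0-9 | J3 9-13 | J4 13-18 | J5 18-27 | J6 27-29 | J2 29-31 |
Completion: J1=9  J2=31  J3=13  J4=18  J5=27  J6=29
Turnaround times: J1=9, J2=31, J3=4, J4=8, J5=15, J6=15
Average turnaround = (9+31+4+8+15+15) / 6 = 82/6 = 13.67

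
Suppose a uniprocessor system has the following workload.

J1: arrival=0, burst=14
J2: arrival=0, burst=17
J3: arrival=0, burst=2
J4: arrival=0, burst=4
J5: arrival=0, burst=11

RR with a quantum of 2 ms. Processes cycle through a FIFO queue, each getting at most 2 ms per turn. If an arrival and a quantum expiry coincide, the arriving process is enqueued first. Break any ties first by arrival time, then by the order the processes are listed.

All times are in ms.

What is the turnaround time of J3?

Schedule: | J1 0-2 | J2 2-4 | J3 4-6 | J4 6-8 | J5 8-10 | J1 10-12 | J2 12-14 | J4 14-16 | J5 16-18 | J1 18-20 | J2 20-22 | J5 22-24 | J1 24-26 | J2 26-28 | J5 28-30 | J1 30-32 | J2 32-34 | J5 34-36 | J1 36-38 | J2 38-40 | J5 40-41 | J1 41-43 | J2 43-48 |
Completion: J1=43  J2=48  J3=6  J4=16  J5=41
Turnaround(J3) = completion − arrival = 6 − 0 = 6

6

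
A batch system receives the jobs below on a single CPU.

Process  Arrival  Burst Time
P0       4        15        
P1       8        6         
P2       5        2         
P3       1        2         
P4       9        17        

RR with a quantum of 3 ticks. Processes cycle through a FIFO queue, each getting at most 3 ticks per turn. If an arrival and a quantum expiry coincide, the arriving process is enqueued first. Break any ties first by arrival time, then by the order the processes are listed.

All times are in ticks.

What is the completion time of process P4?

Gantt: | idle 0-1 | P3 1-3 | idle 3-4 | P0 4-7 | P2 7-9 | P0 9-12 | P1 12-15 | P4 15-18 | P0 18-21 | P1 21-24 | P4 24-27 | P0 27-30 | P4 30-33 | P0 33-36 | P4 36-44 |
Completion: P0=36  P1=24  P2=9  P3=3  P4=44

44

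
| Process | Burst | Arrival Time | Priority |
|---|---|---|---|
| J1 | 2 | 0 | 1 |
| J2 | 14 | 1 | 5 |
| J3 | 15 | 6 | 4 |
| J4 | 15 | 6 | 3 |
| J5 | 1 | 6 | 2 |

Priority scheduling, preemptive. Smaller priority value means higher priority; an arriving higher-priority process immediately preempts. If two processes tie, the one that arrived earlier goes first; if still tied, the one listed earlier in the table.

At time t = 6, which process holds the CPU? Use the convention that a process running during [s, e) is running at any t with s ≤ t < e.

Timeline: | J1 0-2 | J2 2-6 | J5 6-7 | J4 7-22 | J3 22-37 | J2 37-47 |
Completion: J1=2  J2=47  J3=37  J4=22  J5=7
Turnaround (C−A): J1=2  J2=46  J3=31  J4=16  J5=1

J5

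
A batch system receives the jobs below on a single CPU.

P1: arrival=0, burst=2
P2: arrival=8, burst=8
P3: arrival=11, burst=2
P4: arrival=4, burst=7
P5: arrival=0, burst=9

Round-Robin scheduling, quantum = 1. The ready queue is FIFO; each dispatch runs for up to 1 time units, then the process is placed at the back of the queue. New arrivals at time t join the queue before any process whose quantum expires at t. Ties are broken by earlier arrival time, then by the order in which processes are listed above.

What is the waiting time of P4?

12

Schedule: | P1 0-1 | P5 1-2 | P1 2-3 | P5 3-4 | P4 4-5 | P5 5-6 | P4 6-7 | P5 7-8 | P4 8-9 | P2 9-10 | P5 10-11 | P4 11-12 | P2 12-13 | P3 13-14 | P5 14-15 | P4 15-16 | P2 16-17 | P3 17-18 | P5 18-19 | P4 19-20 | P2 20-21 | P5 21-22 | P4 22-23 | P2 23-24 | P5 24-25 | P2 25-28 |
Completion: P1=3  P2=28  P3=18  P4=23  P5=25
Waiting(P4) = turnaround − burst = 19 − 7 = 12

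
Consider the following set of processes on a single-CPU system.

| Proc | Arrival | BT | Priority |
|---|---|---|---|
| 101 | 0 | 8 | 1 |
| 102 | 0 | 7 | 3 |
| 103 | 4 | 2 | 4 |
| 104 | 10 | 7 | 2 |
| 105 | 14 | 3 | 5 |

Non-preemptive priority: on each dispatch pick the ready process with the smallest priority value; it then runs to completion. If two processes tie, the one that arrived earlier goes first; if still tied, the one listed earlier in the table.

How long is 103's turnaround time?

Timeline: | 101 0-8 | 102 8-15 | 104 15-22 | 103 22-24 | 105 24-27 |
Completion: 101=8  102=15  103=24  104=22  105=27
Turnaround (C−A): 101=8  102=15  103=20  104=12  105=13
Turnaround(103) = completion − arrival = 24 − 4 = 20

20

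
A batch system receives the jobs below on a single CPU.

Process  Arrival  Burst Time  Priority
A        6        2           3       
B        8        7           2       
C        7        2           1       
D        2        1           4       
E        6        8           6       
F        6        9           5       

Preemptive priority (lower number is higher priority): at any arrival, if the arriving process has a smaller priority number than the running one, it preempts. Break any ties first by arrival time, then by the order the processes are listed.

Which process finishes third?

Timeline: | idle 0-2 | D 2-3 | idle 3-6 | A 6-7 | C 7-9 | B 9-16 | A 16-17 | F 17-26 | E 26-34 |
Completion: A=17  B=16  C=9  D=3  E=34  F=26
Turnaround (C−A): A=11  B=8  C=2  D=1  E=28  F=20
Finish order: D → C → B → A → F → E

B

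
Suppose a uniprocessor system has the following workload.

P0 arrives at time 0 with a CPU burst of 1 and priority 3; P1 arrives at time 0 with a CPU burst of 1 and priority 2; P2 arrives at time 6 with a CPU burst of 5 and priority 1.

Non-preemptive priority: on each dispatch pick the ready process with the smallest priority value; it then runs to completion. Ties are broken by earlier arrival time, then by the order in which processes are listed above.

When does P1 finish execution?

Gantt: | P1 0-1 | P0 1-2 | idle 2-6 | P2 6-11 |
Completion: P0=2  P1=1  P2=11
Turnaround (C−A): P0=2  P1=1  P2=5

1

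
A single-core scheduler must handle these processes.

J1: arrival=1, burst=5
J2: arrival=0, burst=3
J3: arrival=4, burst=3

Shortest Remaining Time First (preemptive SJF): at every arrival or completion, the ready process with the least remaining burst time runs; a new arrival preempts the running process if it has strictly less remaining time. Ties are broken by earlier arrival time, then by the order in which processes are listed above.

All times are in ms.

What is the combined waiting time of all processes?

5

Timeline: | J2 0-3 | J1 3-4 | J3 4-7 | J1 7-11 |
Completion: J1=11  J2=3  J3=7
Waiting = turnaround − burst: J1=5, J2=0, J3=0
Total waiting = 5 + 0 + 0 = 5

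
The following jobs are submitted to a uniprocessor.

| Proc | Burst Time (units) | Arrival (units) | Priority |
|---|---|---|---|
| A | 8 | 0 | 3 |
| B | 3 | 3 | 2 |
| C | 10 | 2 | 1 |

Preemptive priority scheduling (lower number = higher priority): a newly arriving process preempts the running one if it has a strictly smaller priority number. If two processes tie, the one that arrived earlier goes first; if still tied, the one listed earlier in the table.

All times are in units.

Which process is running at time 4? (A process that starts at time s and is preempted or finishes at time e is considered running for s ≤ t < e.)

Gantt: | A 0-2 | C 2-12 | B 12-15 | A 15-21 |
Completion: A=21  B=15  C=12
Turnaround (C−A): A=21  B=12  C=10

C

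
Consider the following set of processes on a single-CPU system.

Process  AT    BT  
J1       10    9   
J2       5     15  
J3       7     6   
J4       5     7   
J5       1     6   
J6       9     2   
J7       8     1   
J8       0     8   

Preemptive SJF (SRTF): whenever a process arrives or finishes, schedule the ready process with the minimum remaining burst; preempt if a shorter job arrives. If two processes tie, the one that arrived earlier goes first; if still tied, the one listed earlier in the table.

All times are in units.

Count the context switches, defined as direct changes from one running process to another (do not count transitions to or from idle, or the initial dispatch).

Timeline: | J8 0-1 | J5 1-7 | J3 7-8 | J7 8-9 | J6 9-11 | J3 11-16 | J8 16-23 | J4 23-30 | J1 30-39 | J2 39-54 |
Completion: J1=39  J2=54  J3=16  J4=30  J5=7  J6=11  J7=9  J8=23

9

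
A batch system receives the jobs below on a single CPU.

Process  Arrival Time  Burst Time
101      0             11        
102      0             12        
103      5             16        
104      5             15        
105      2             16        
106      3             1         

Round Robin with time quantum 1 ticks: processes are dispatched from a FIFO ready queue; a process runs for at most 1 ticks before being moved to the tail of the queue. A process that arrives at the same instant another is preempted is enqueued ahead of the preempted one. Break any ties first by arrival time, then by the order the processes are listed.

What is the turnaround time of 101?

47

Timeline: | 101 0-1 | 102 1-2 | 101 2-3 | 105 3-4 | 102 4-5 | 106 5-6 | 101 6-7 | 105 7-8 | 103 8-9 | 104 9-10 | 102 10-11 | 101 11-12 | 105 12-13 | 103 13-14 | 104 14-15 | 102 15-16 | 101 16-17 | 105 17-18 | 103 18-19 | 104 19-20 | 102 20-21 | 101 21-22 | 105 22-23 | 103 23-24 | 104 24-25 | 102 25-26 | 101 26-27 | 105 27-28 | 103 28-29 | 104 29-30 | 102 30-31 | 101 31-32 | 105 32-33 | 103 33-34 | 104 34-35 | 102 35-36 | 101 36-37 | 105 37-38 | 103 38-39 | 104 39-40 | 102 40-41 | 101 41-42 | 105 42-43 | 103 43-44 | 104 44-45 | 102 45-46 | 101 46-47 | 105 47-48 | 103 48-49 | 104 49-50 | 102 50-51 | 105 51-52 | 103 52-53 | 104 53-54 | 102 54-55 | 105 55-56 | 103 56-57 | 104 57-58 | 105 58-59 | 103 59-60 | 104 60-61 | 105 61-62 | 103 62-63 | 104 63-64 | 105 64-65 | 103 65-66 | 104 66-67 | 105 67-68 | 103 68-69 | 104 69-70 | 103 70-71 |
Completion: 101=47  102=55  103=71  104=70  105=68  106=6
Turnaround (C−A): 101=47  102=55  103=66  104=65  105=66  106=3
Turnaround(101) = completion − arrival = 47 − 0 = 47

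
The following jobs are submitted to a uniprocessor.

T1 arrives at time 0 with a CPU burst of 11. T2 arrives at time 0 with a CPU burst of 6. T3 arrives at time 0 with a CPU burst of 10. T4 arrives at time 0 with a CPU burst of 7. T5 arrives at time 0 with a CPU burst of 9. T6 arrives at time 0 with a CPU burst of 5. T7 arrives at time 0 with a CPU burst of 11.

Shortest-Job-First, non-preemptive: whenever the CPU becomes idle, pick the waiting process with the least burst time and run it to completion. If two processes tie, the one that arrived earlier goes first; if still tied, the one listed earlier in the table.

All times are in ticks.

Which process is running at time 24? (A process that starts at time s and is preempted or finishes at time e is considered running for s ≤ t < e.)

Schedule: | T6 0-5 | T2 5-11 | T4 11-18 | T5 18-27 | T3 27-37 | T1 37-48 | T7 48-59 |
Completion: T1=48  T2=11  T3=37  T4=18  T5=27  T6=5  T7=59
Turnaround (C−A): T1=48  T2=11  T3=37  T4=18  T5=27  T6=5  T7=59

T5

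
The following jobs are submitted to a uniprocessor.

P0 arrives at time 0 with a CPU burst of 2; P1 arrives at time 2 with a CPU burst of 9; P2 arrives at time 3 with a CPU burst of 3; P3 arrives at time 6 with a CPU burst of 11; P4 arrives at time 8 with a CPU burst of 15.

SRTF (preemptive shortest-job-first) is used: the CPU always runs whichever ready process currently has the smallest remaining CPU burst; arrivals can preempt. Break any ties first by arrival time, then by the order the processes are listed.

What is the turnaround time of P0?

Timeline: | P0 0-2 | P1 2-3 | P2 3-6 | P1 6-14 | P3 14-25 | P4 25-40 |
Completion: P0=2  P1=14  P2=6  P3=25  P4=40
Turnaround (C−A): P0=2  P1=12  P2=3  P3=19  P4=32
Turnaround(P0) = completion − arrival = 2 − 0 = 2

2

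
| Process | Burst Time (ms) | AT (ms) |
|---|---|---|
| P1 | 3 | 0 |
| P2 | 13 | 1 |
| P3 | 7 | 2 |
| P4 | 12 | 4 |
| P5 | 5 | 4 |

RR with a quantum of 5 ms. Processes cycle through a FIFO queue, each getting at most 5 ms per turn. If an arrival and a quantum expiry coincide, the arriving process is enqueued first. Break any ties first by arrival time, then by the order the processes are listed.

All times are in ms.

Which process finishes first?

Timeline: | P1 0-3 | P2 3-8 | P3 8-13 | P4 13-18 | P5 18-23 | P2 23-28 | P3 28-30 | P4 30-35 | P2 35-38 | P4 38-40 |
Completion: P1=3  P2=38  P3=30  P4=40  P5=23
Finish order: P1 → P5 → P3 → P2 → P4

P1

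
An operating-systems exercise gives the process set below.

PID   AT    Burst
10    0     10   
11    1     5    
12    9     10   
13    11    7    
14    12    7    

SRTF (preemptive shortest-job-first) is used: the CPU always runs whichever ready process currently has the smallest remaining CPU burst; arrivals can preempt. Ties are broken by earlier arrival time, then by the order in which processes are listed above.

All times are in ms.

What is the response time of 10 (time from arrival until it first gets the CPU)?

Gantt: | 10 0-1 | 11 1-6 | 10 6-15 | 13 15-22 | 14 22-29 | 12 29-39 |
Completion: 10=15  11=6  12=39  13=22  14=29
Response(10) = first start − arrival = 0 − 0 = 0

0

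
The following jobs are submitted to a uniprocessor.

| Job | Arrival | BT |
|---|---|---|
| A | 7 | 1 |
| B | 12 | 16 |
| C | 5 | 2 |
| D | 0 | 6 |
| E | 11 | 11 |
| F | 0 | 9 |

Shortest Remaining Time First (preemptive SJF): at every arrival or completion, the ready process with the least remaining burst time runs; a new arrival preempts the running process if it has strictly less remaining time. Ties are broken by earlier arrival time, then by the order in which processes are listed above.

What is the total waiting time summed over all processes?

Timeline: | D 0-6 | C 6-8 | A 8-9 | F 9-18 | E 18-29 | B 29-45 |
Completion: A=9  B=45  C=8  D=6  E=29  F=18
Waiting = turnaround − burst: A=1, B=17, C=1, D=0, E=7, F=9
Total waiting = 1 + 17 + 1 + 0 + 7 + 9 = 35

35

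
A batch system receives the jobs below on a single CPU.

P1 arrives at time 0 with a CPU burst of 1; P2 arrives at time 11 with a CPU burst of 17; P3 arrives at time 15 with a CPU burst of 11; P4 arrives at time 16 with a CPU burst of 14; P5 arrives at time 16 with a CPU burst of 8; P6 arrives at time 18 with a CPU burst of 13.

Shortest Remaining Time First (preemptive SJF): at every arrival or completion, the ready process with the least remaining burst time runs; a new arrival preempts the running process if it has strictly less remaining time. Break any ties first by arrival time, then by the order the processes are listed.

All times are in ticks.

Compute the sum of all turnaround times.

Gantt: | P1 0-1 | idle 1-11 | P2 11-15 | P3 15-16 | P5 16-24 | P3 24-34 | P2 34-47 | P6 47-60 | P4 60-74 |
Completion: P1=1  P2=47  P3=34  P4=74  P5=24  P6=60
Turnaround = completion − arrival: P1=1, P2=36, P3=19, P4=58, P5=8, P6=42
Total turnaround = 1 + 36 + 19 + 58 + 8 + 42 = 164

164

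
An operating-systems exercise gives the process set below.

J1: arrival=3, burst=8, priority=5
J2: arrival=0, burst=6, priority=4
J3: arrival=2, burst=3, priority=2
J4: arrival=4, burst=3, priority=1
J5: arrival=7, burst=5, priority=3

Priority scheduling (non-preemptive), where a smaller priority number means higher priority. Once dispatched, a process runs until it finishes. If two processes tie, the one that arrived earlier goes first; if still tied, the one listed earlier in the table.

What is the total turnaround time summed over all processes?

53

Gantt: | J2 0-6 | J4 6-9 | J3 9-12 | J5 12-17 | J1 17-25 |
Completion: J1=25  J2=6  J3=12  J4=9  J5=17
Turnaround (C−A): J1=22  J2=6  J3=10  J4=5  J5=10
Turnaround = completion − arrival: J1=22, J2=6, J3=10, J4=5, J5=10
Total turnaround = 22 + 6 + 10 + 5 + 10 = 53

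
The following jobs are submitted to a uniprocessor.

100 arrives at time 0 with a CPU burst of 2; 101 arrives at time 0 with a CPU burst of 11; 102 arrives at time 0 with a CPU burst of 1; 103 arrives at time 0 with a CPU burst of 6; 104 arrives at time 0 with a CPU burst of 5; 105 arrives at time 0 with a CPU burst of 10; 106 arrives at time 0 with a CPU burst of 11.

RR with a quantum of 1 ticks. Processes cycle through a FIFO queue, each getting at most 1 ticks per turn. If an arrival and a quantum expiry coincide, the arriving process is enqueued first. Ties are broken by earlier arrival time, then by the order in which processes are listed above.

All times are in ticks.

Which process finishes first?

Timeline: | 100 0-1 | 101 1-2 | 102 2-3 | 103 3-4 | 104 4-5 | 105 5-6 | 106 6-7 | 100 7-8 | 101 8-9 | 103 9-10 | 104 10-11 | 105 11-12 | 106 12-13 | 101 13-14 | 103 14-15 | 104 15-16 | 105 16-17 | 106 17-18 | 101 18-19 | 103 19-20 | 104 20-21 | 105 21-22 | 106 22-23 | 101 23-24 | 103 24-25 | 104 25-26 | 105 26-27 | 106 27-28 | 101 28-29 | 103 29-30 | 105 30-31 | 106 31-32 | 101 32-33 | 105 33-34 | 106 34-35 | 101 35-36 | 105 36-37 | 106 37-38 | 101 38-39 | 105 39-40 | 106 40-41 | 101 41-42 | 105 42-43 | 106 43-44 | 101 44-45 | 106 45-46 |
Completion: 100=8  101=45  102=3  103=30  104=26  105=43  106=46
Finish order: 102 → 100 → 104 → 103 → 105 → 101 → 106

102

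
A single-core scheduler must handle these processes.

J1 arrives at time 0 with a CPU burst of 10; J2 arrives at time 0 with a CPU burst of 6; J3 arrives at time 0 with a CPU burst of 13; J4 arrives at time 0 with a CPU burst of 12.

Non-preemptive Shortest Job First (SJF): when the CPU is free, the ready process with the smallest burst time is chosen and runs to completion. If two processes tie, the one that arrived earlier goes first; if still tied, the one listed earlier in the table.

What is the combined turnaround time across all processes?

91

Schedule: | J2 0-6 | J1 6-16 | J4 16-28 | J3 28-41 |
Completion: J1=16  J2=6  J3=41  J4=28
Turnaround = completion − arrival: J1=16, J2=6, J3=41, J4=28
Total turnaround = 16 + 6 + 41 + 28 = 91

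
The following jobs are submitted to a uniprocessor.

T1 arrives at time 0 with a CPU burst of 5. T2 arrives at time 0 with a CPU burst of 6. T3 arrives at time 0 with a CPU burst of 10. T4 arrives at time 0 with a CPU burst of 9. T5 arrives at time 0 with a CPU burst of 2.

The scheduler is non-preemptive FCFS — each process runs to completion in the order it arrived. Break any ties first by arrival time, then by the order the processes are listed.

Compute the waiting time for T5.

Timeline: | T1 0-5 | T2 5-11 | T3 11-21 | T4 21-30 | T5 30-32 |
Completion: T1=5  T2=11  T3=21  T4=30  T5=32
Waiting(T5) = turnaround − burst = 32 − 2 = 30

30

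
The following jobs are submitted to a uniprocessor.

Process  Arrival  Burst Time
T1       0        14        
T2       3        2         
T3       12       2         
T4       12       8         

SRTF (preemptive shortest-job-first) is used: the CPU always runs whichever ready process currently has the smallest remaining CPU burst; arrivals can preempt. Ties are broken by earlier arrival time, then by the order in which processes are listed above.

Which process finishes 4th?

T4

Gantt: | T1 0-3 | T2 3-5 | T1 5-12 | T3 12-14 | T1 14-18 | T4 18-26 |
Completion: T1=18  T2=5  T3=14  T4=26
Turnaround (C−A): T1=18  T2=2  T3=2  T4=14
Finish order: T2 → T3 → T1 → T4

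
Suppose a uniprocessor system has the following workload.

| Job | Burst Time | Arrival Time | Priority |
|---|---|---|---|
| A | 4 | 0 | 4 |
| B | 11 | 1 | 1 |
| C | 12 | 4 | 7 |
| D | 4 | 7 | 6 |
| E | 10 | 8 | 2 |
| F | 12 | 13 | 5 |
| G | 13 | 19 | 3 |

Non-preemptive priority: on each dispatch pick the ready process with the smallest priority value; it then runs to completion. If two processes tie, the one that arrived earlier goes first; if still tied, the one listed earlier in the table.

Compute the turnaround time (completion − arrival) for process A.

Timeline: | A 0-4 | B 4-15 | E 15-25 | G 25-38 | F 38-50 | D 50-54 | C 54-66 |
Completion: A=4  B=15  C=66  D=54  E=25  F=50  G=38
Turnaround (C−A): A=4  B=14  C=62  D=47  E=17  F=37  G=19
Turnaround(A) = completion − arrival = 4 − 0 = 4

4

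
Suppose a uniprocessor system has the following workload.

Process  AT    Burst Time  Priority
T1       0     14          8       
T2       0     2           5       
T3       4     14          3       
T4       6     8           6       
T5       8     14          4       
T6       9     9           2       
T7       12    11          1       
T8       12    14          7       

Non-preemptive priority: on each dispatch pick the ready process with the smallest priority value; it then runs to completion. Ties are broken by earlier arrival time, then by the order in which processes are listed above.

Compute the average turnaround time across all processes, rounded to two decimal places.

37.75

Timeline: | T2 0-2 | T1 2-16 | T7 16-27 | T6 27-36 | T3 36-50 | T5 50-64 | T4 64-72 | T8 72-86 |
Completion: T1=16  T2=2  T3=50  T4=72  T5=64  T6=36  T7=27  T8=86
Turnaround (C−A): T1=16  T2=2  T3=46  T4=66  T5=56  T6=27  T7=15  T8=74
Turnaround times: T1=16, T2=2, T3=46, T4=66, T5=56, T6=27, T7=15, T8=74
Average turnaround = (16+2+46+66+56+27+15+74) / 8 = 302/8 = 37.75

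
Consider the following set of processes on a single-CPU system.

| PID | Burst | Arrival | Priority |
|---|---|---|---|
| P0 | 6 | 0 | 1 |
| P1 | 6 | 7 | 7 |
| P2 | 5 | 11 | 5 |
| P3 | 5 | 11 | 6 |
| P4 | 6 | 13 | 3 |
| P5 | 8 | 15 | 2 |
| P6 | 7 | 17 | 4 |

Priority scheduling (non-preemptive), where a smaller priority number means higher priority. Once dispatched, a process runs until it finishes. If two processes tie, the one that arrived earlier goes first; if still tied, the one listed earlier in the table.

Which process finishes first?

Timeline: | P0 0-6 | idle 6-7 | P1 7-13 | P4 13-19 | P5 19-27 | P6 27-34 | P2 34-39 | P3 39-44 |
Completion: P0=6  P1=13  P2=39  P3=44  P4=19  P5=27  P6=34
Finish order: P0 → P1 → P4 → P5 → P6 → P2 → P3

P0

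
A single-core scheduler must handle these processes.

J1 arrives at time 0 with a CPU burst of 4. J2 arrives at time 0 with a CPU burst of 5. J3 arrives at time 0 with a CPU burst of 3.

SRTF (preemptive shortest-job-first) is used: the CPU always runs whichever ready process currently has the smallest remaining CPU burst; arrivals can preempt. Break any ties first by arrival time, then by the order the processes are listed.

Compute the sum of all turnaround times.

Timeline: | J3 0-3 | J1 3-7 | J2 7-12 |
Completion: J1=7  J2=12  J3=3
Turnaround (C−A): J1=7  J2=12  J3=3
Turnaround = completion − arrival: J1=7, J2=12, J3=3
Total turnaround = 7 + 12 + 3 = 22

22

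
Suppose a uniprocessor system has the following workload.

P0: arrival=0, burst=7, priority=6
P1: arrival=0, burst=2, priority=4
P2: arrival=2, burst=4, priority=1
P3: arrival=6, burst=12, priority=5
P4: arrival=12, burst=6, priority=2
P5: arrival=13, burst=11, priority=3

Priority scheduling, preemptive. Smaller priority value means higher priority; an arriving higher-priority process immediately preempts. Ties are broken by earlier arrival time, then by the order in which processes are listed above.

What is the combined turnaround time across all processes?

Schedule: | P1 0-2 | P2 2-6 | P3 6-12 | P4 12-18 | P5 18-29 | P3 29-35 | P0 35-42 |
Completion: P0=42  P1=2  P2=6  P3=35  P4=18  P5=29
Turnaround (C−A): P0=42  P1=2  P2=4  P3=29  P4=6  P5=16
Turnaround = completion − arrival: P0=42, P1=2, P2=4, P3=29, P4=6, P5=16
Total turnaround = 42 + 2 + 4 + 29 + 6 + 16 = 99

99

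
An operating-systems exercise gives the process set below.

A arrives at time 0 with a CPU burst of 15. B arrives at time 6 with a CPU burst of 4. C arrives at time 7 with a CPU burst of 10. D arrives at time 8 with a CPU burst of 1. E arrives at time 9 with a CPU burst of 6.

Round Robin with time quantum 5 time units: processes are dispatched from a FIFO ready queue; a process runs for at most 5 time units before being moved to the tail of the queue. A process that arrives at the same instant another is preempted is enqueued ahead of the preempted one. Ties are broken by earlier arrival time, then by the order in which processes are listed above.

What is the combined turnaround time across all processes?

105

Gantt: | A 0-10 | B 10-14 | C 14-19 | D 19-20 | E 20-25 | A 25-30 | C 30-35 | E 35-36 |
Completion: A=30  B=14  C=35  D=20  E=36
Turnaround (C−A): A=30  B=8  C=28  D=12  E=27
Turnaround = completion − arrival: A=30, B=8, C=28, D=12, E=27
Total turnaround = 30 + 8 + 28 + 12 + 27 = 105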